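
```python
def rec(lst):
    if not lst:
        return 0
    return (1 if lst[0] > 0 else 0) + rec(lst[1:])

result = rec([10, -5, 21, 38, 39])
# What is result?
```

Count of positive elements in [10, -5, 21, 38, 39] = 4

Answer: 4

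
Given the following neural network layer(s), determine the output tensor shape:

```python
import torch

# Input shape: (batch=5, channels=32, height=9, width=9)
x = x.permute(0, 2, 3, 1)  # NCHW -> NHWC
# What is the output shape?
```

Input: (5, 32, 9, 9) -> Output: (5, 9, 9, 32)

Answer: (5, 9, 9, 32)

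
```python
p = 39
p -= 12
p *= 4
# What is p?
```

Trace:
`p = 39` → p = 39
`p -= 12` → p = 27
`p *= 4` → p = 108
So p = 108

Answer: 108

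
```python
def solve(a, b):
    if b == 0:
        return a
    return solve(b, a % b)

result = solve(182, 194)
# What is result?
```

solve(182, 194) -> solve(194, 182) -> solve(182, 12) -> solve(12, 2) -> solve(2, 0) -> 2

Answer: 2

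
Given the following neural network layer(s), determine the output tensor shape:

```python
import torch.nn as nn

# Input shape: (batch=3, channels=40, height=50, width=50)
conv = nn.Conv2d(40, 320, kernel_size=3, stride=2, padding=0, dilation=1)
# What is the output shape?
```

Input: (3, 40, 50, 50) -> Output: (3, 320, 24, 24)

Answer: (3, 320, 24, 24)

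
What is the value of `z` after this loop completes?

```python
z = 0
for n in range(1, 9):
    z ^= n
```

XOR of 1 to 8
`z` takes the values: 0 → 1 → 3 → 0 → 4 → 1 → 7 → 0 → 8

Answer: 8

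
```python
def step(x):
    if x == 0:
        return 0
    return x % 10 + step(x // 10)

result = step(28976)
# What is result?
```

Sum of digits of 28976: 6 + 7 + 9 + 8 + 2 = 32

Answer: 32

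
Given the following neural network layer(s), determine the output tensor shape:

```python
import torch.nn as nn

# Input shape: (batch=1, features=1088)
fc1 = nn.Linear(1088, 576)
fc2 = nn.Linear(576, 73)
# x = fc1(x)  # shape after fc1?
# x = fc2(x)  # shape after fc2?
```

Input: (1, 1088) -> after fc1: (1, 576) -> Output: (1, 73)

Answer: (1, 73)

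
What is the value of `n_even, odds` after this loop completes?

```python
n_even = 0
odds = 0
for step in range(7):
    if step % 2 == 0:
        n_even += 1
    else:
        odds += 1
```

Count evens and odds in range(7)
`n_even, odds` takes the values: (0, 0) → (1, 0) → (1, 1) → (2, 1) → (2, 2) → (3, 2) → (3, 3) → (4, 3)

Answer: 4, 3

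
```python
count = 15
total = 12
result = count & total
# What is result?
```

Trace:
`count = 15` → count = 15
`total = 12` → total = 12
`result = count & total` → result = 12
So result = 12

Answer: 12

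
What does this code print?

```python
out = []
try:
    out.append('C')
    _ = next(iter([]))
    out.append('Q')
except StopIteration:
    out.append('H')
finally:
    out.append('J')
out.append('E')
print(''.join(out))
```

Execution trace: 'C' (try body) → 'H' (except StopIteration) → 'J' (finally) → 'E' (after the try/except). Output: CHJE

Answer: CHJE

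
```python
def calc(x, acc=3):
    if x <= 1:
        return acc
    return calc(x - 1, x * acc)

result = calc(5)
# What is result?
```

Accumulator trace (n, acc): (5, 3) -> (4, 15) -> (3, 60) -> (2, 180) -> (1, 360) -> return 360

Answer: 360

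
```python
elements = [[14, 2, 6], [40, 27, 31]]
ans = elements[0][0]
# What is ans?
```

Trace:
`elements = [[14, 2, 6], [40, 27, 31]]` → elements = [[14, 2, 6], [40, 27, 31]]
`ans = elements[0][0]` → ans = 14
So ans = 14

Answer: 14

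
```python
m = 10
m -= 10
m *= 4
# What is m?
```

Trace:
`m = 10` → m = 10
`m -= 10` → m = 0
`m *= 4` → m = 0
So m = 0

Answer: 0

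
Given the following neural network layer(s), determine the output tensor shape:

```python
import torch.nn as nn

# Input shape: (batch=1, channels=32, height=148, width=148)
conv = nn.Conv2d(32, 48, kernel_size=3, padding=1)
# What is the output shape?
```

Input: (1, 32, 148, 148) -> Output: (1, 48, 148, 148)

Answer: (1, 48, 148, 148)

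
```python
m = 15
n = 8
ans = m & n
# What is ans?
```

Trace:
`m = 15` → m = 15
`n = 8` → n = 8
`ans = m & n` → ans = 8
So ans = 8

Answer: 8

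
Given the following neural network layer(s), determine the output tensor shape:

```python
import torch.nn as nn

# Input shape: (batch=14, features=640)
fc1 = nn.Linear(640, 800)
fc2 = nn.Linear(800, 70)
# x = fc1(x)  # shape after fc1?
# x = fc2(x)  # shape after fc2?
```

Input: (14, 640) -> after fc1: (14, 800) -> Output: (14, 70)

Answer: (14, 70)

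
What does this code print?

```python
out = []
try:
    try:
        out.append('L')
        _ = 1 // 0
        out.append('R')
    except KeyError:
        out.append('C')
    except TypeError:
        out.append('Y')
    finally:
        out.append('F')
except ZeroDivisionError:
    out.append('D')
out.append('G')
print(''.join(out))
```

Execution trace: 'L' (try body) → 'F' (finally) → 'D' (outer except ZeroDivisionError) → 'G' (after the try/except). Output: LFDG

Answer: LFDG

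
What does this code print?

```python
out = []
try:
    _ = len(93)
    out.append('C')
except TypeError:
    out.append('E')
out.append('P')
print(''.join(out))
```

Execution trace: 'E' (except TypeError) → 'P' (after the try/except). Output: EP

Answer: EP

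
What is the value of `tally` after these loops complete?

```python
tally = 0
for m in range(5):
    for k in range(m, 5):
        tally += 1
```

Upper triangle: 5 + 4 + ... + 1
`tally` takes the values: 0 → 1 → 2 → 3 → 4 → 5 → 6 → 7 → 8 → 9 → 10 → 11 → 12 → 13 → 14 → 15

Answer: 15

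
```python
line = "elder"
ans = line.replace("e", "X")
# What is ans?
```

Trace:
`line = "elder"` → line = 'elder'
`ans = line.replace("e", "X")` → ans = 'XldXr'
So ans = 'XldXr'

Answer: 'XldXr'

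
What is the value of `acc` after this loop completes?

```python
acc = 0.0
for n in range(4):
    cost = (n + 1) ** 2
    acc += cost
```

Sum of squared losses 1² + 2² + ... + 4²
`acc` takes the values: 0.0 → 1.0 → 5.0 → 14.0 → 30.0

Answer: 30.0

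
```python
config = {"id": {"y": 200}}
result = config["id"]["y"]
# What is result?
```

Trace:
`config = {"id": {"y": 200}}` → config = {'id': {'y': 200}}
`result = config["id"]["y"]` → result = 200
So result = 200

Answer: 200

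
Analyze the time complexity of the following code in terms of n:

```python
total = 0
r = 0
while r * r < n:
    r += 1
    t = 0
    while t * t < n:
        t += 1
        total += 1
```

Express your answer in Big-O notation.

Each loop level contributes: √n × √n. Multiplying the contributions gives O(n).

Answer: O(n)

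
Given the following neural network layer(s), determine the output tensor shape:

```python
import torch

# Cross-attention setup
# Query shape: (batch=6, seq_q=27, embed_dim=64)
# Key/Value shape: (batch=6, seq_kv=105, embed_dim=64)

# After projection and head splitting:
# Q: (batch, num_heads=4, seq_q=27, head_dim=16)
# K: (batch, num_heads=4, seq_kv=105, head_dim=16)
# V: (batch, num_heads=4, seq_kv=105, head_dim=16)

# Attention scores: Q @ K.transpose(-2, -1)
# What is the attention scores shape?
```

Input: (6, 27, 64) -> Output: (6, 4, 27, 105)

Answer: (6, 4, 27, 105)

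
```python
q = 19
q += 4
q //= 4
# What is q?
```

Trace:
`q = 19` → q = 19
`q += 4` → q = 23
`q //= 4` → q = 5
So q = 5

Answer: 5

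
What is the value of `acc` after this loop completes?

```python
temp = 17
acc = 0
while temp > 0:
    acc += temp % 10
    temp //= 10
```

Sum digits of 17
`acc` takes the values: 0 → 7 → 8

Answer: 8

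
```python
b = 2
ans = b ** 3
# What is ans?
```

Trace:
`b = 2` → b = 2
`ans = b ** 3` → ans = 8
So ans = 8

Answer: 8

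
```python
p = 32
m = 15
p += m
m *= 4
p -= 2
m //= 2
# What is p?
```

Trace:
`p = 32` → p = 32
`m = 15` → m = 15
`p += m` → p = 47
`m *= 4` → m = 60
`p -= 2` → p = 45
`m //= 2` → m = 30
So p = 45

Answer: 45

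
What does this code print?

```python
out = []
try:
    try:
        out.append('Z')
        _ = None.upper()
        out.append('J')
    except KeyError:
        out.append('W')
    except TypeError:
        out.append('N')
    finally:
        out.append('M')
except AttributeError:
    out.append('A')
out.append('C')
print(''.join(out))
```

Execution trace: 'Z' (try body) → 'M' (finally) → 'A' (outer except AttributeError) → 'C' (after the try/except). Output: ZMAC

Answer: ZMAC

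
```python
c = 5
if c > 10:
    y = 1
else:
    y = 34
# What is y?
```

Trace:
`c = 5` → c = 5
`if c > 10: ...` → c > 10 is False, take else branch → y = 34
So y = 34

Answer: 34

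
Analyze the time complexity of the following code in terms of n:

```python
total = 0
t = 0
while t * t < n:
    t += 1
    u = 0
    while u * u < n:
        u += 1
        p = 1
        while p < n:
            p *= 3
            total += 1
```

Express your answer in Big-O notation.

Each loop level contributes: √n × √n × log n. Multiplying the contributions gives O(n log n).

Answer: O(n log n)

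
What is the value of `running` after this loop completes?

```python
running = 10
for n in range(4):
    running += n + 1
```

Start at 10, add 1 to 4 = 20
`running` takes the values: 10 → 11 → 13 → 16 → 20

Answer: 20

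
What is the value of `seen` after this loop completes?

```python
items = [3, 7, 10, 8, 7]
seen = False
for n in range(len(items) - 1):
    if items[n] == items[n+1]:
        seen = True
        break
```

Check consecutive duplicates in [3, 7, 10, 8, 7]
`seen` takes the values: False

Answer: False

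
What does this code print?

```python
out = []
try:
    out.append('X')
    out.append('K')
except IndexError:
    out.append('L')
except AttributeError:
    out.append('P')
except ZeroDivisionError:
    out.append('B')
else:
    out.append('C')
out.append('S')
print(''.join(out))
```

Execution trace: 'X' (try body) → 'K' (try body, no exception) → 'C' (else) → 'S' (after the try/except). Output: XKCS

Answer: XKCS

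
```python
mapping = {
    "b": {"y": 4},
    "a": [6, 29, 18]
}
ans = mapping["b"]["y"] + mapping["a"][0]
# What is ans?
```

Trace:
`mapping = { ...` → mapping = {'b': {'y': 4}, 'a': [6, 29, 18]}
`ans = mapping["b"]["y"] + mapping["a"][0]` → ans = 10
So ans = 10

Answer: 10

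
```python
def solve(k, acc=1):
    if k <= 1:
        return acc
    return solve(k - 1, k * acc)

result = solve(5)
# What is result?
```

Accumulator trace (n, acc): (5, 1) -> (4, 5) -> (3, 20) -> (2, 60) -> (1, 120) -> return 120

Answer: 120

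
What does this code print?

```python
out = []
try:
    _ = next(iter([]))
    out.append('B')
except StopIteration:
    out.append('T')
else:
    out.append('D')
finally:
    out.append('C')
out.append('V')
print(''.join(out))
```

Execution trace: 'T' (except StopIteration) → 'C' (finally) → 'V' (after the try/except). Output: TCV

Answer: TCV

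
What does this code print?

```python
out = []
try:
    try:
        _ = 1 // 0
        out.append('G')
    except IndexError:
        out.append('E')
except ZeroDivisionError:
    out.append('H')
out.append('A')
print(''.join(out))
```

Execution trace: 'H' (outer except ZeroDivisionError) → 'A' (after the try/except). Output: HA

Answer: HA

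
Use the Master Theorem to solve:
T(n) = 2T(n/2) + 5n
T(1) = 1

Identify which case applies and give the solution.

a=2, b=2, f(n)=5n. log_2(2) = 1. Since c=1 = 1, Case 2 applies: T(n) = Θ(n^log_b(a) · log n) = O(n log n).

Answer: O(n log n) - Case 2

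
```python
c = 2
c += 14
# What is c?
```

Trace:
`c = 2` → c = 2
`c += 14` → c = 16
So c = 16

Answer: 16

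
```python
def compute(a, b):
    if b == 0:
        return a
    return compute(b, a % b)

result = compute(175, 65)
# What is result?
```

compute(175, 65) -> compute(65, 45) -> compute(45, 20) -> compute(20, 5) -> compute(5, 0) -> 5

Answer: 5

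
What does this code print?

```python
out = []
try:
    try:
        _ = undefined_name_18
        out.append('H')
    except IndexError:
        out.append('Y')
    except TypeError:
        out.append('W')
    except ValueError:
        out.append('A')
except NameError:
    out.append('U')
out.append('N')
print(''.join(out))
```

Execution trace: 'U' (outer except NameError) → 'N' (after the try/except). Output: UN

Answer: UN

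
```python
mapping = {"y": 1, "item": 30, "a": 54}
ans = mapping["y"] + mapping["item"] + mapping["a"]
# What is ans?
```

Trace:
`mapping = {"y": 1, "item": 30, "a": 54}` → mapping = {'y': 1, 'item': 30, 'a': 54}
`ans = mapping["y"] + mapping["item"] + mapping["a"]` → ans = 85
So ans = 85

Answer: 85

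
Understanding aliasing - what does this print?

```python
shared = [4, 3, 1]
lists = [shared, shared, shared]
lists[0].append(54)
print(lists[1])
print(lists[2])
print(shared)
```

Key concept: list of same reference.
Step by step:
`shared = [4, 3, 1]` → shared = [4, 3, 1]
`lists = [shared, shared, shared]` → lists = [[4, 3, 1], [4, 3, 1], [4, 3, 1]]
`lists[0].append(54)` → shared = [4, 3, 1, 54]; lists = [[4, 3, 1, 54], [4, 3, 1, 54], [4, 3, 1, 54]]
`print(lists[1])` → prints [4, 3, 1, 54]
`print(lists[2])` → prints [4, 3, 1, 54]
`print(shared)` → prints [4, 3, 1, 54]

Answer:
[4, 3, 1, 54]
[4, 3, 1, 54]
[4, 3, 1, 54]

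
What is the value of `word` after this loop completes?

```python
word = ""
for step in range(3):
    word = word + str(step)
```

Concatenate digits 0 to 2
`word` takes the values: "" → "0" → "01" → "012"

Answer: "012"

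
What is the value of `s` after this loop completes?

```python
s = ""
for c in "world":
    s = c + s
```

Reverse 'world'
`s` takes the values: "" → "w" → "ow" → "row" → "lrow" → "dlrow"

Answer: "dlrow"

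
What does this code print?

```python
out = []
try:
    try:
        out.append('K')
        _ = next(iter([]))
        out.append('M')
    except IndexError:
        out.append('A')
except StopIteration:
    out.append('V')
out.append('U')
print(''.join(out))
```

Execution trace: 'K' (try body) → 'V' (outer except StopIteration) → 'U' (after the try/except). Output: KVU

Answer: KVU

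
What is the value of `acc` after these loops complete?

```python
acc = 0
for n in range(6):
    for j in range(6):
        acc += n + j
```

Sum of all n+j for n,j in 6x6
`acc` takes the values: 0 → 1 → 3 → 6 → 10 → 15 → 16 → 18 → 21 → 25 → 30 → 36 → 38 → 41 → 45 → 50 → 56 → 63 → 66 → 70 → 75 → 81 → 88 → 96 → 100 → 105 → 111 → 118 → 126 → 135 → 140 → 146 → 153 → 161 → 170 → 180

Answer: 180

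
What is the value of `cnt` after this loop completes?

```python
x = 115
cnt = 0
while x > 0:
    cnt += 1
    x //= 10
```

Count digits by repeated division by 10
`cnt` takes the values: 0 → 1 → 2 → 3

Answer: 3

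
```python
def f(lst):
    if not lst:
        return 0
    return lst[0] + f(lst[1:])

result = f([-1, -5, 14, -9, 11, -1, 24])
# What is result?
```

(-1) + (-5) + 14 + (-9) + 11 + (-1) + 24 + 0 = 33

Answer: 33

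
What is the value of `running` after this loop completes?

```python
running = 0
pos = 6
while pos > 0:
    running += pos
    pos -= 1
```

Sum 6 down to 1
`running` takes the values: 0 → 6 → 11 → 15 → 18 → 20 → 21

Answer: 21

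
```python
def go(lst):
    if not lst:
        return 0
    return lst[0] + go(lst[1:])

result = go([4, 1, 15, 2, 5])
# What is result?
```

4 + 1 + 15 + 2 + 5 + 0 = 27

Answer: 27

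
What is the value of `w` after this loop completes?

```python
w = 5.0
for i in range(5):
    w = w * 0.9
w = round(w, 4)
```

Exponential decay: 5.0 * 0.9^5
`w` takes the values: 5.0 → 4.5 → 4.05 → 3.645 → 3.2805 → 2.95245 → 2.9525

Answer: 2.9525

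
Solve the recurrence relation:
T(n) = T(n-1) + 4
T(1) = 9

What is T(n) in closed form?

Unrolling: T(n) = T(1) + 4·(n-1) = 9 + 4(n-1) = 4n + 5.

Answer: T(n) = 4n + 5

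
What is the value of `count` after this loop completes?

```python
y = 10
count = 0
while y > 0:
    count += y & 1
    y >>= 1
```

Count set bits in 10 (binary: 0b1010)
`count` takes the values: 0 → 1 → 2

Answer: 2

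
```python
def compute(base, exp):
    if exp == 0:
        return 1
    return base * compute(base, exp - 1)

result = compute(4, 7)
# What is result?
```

compute(4, 7) = 4 * 4 * 4 * 4 * 4 * 4 * 4 = 16384

Answer: 16384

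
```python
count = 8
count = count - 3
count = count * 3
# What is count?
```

Trace:
`count = 8` → count = 8
`count = count - 3` → count = 5
`count = count * 3` → count = 15
So count = 15

Answer: 15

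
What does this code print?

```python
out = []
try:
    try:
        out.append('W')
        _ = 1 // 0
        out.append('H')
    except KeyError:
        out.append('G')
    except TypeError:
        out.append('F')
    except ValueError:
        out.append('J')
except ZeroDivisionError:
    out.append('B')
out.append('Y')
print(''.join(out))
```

Execution trace: 'W' (try body) → 'B' (outer except ZeroDivisionError) → 'Y' (after the try/except). Output: WBY

Answer: WBY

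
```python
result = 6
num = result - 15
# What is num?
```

Trace:
`result = 6` → result = 6
`num = result - 15` → num = -9
So num = -9

Answer: -9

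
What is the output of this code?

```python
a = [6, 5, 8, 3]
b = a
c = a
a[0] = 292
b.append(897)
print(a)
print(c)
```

Key concept: multiple aliases.
Step by step:
`a = [6, 5, 8, 3]` → a = [6, 5, 8, 3]
`b = a` → b = [6, 5, 8, 3] (same object as a)
`c = a` → c = [6, 5, 8, 3] (same object as a, b)
`a[0] = 292` → a = [292, 5, 8, 3] (same object as b, c); b = [292, 5, 8, 3] (same object as a, c); c = [292, 5, 8, 3] (same object as a, b)
`b.append(897)` → a = [292, 5, 8, 3, 897] (same object as b, c); b = [292, 5, 8, 3, 897] (same object as a, c); c = [292, 5, 8, 3, 897] (same object as a, b)
`print(a)` → prints [292, 5, 8, 3, 897]
`print(c)` → prints [292, 5, 8, 3, 897]

Answer:
[292, 5, 8, 3, 897]
[292, 5, 8, 3, 897]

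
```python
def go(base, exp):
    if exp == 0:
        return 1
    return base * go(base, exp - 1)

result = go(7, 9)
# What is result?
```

go(7, 9) = 7 * 7 * 7 * 7 * 7 * 7 * 7 * 7 * 7 = 40353607

Answer: 40353607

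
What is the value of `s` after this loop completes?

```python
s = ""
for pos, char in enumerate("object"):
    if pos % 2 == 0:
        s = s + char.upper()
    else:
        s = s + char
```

Uppercase even positions in 'object'
`s` takes the values: "" → "O" → "Ob" → "ObJ" → "ObJe" → "ObJeC" → "ObJeCt"

Answer: "ObJeCt"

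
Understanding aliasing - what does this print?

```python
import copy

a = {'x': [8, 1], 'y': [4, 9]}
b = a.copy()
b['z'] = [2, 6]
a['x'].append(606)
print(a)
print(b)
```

Key concept: shallow copy of dict with mutable values.
Step by step:
`a = {'x': [8, 1], 'y': [4, 9]}` → a = {'x': [8, 1], 'y': [4, 9]}
`b = a.copy()` → b = {'x': [8, 1], 'y': [4, 9]}
`b['z'] = [2, 6]` → b = {'x': [8, 1], 'y': [4, 9], 'z': [2, 6]}
`a['x'].append(606)` → a = {'x': [8, 1, 606], 'y': [4, 9]}; b = {'x': [8, 1, 606], 'y': [4, 9], 'z': [2, 6]}
`print(a)` → prints {'x': [8, 1, 606], 'y': [4, 9]}
`print(b)` → prints {'x': [8, 1, 606], 'y': [4, 9], 'z': [2, 6]}

Answer:
{'x': [8, 1, 606], 'y': [4, 9]}
{'x': [8, 1, 606], 'y': [4, 9], 'z': [2, 6]}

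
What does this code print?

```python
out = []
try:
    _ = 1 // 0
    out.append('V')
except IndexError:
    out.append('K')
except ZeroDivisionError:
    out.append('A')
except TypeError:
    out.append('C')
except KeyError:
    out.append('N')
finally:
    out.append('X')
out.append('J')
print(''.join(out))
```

Execution trace: 'A' (except ZeroDivisionError) → 'X' (finally) → 'J' (after the try/except). Output: AXJ

Answer: AXJ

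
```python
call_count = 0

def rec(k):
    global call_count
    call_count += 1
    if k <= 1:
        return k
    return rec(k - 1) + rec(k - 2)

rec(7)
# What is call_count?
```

Calls(k) = 1 + Calls(k-1) + Calls(k-2); Calls(0)=Calls(1)=1. For k=7 this gives 41.

Answer: 41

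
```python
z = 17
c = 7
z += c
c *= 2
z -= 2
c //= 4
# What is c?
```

Trace:
`z = 17` → z = 17
`c = 7` → c = 7
`z += c` → z = 24
`c *= 2` → c = 14
`z -= 2` → z = 22
`c //= 4` → c = 3
So c = 3

Answer: 3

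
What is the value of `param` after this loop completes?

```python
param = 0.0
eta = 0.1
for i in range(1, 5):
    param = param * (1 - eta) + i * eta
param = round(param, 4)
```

Moving average with lr=0.1
`param` takes the values: 0.0 → 0.1 → 0.29 → 0.561 → 0.9049

Answer: 0.9049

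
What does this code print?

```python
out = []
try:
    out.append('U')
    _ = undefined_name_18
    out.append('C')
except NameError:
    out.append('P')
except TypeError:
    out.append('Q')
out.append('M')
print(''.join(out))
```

Execution trace: 'U' (try body) → 'P' (except NameError) → 'M' (after the try/except). Output: UPM

Answer: UPM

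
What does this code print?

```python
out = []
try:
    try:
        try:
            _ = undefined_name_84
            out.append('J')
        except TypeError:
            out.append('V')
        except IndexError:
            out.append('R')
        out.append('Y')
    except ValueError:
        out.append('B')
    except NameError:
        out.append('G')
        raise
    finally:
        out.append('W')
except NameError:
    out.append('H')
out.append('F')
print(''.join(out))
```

Execution trace: 'G' (except NameError) → 'W' (finally) → 'H' (outer except NameError) → 'F' (after the try/except). Output: GWHF

Answer: GWHF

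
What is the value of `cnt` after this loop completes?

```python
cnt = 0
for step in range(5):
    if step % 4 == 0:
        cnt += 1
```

Count numbers divisible by 4 in range(5)
`cnt` takes the values: 0 → 1 → 2

Answer: 2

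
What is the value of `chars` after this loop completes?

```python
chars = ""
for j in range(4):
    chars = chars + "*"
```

Repeat '*' 4 times
`chars` takes the values: "" → "*" → "**" → "***" → "****"

Answer: "****"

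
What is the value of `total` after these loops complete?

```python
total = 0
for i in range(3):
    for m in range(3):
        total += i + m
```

Sum of all i+m for i,m in 3x3
`total` takes the values: 0 → 1 → 3 → 4 → 6 → 9 → 11 → 14 → 18

Answer: 18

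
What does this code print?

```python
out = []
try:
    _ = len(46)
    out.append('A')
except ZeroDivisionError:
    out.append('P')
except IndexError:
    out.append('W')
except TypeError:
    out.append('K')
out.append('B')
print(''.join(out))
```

Execution trace: 'K' (except TypeError) → 'B' (after the try/except). Output: KB

Answer: KB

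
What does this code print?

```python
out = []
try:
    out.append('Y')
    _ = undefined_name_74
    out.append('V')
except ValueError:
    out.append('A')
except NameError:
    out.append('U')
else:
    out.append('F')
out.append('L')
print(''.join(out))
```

Execution trace: 'Y' (try body) → 'U' (except NameError) → 'L' (after the try/except). Output: YUL

Answer: YUL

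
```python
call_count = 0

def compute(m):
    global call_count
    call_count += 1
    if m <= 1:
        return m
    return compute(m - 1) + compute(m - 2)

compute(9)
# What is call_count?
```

Calls(m) = 1 + Calls(m-1) + Calls(m-2); Calls(0)=Calls(1)=1. For m=9 this gives 109.

Answer: 109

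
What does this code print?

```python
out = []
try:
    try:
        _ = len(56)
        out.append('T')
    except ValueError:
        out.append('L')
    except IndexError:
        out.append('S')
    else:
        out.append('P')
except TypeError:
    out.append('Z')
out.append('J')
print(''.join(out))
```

Execution trace: 'Z' (outer except TypeError) → 'J' (after the try/except). Output: ZJ

Answer: ZJ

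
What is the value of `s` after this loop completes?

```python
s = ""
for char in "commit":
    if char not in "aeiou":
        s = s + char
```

Remove vowels from 'commit'
`s` takes the values: "" → "c" → "cm" → "cmm" → "cmmt"

Answer: "cmmt"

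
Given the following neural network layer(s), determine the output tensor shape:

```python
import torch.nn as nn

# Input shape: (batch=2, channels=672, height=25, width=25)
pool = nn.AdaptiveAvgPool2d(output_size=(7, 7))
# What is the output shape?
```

Input: (2, 672, 25, 25) -> Output: (2, 672, 7, 7)

Answer: (2, 672, 7, 7)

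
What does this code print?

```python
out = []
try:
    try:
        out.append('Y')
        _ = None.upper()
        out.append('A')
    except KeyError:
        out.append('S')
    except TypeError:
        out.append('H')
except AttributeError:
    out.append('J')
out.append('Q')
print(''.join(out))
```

Execution trace: 'Y' (inner try body) → 'J' (outer except AttributeError) → 'Q' (after the try/except). Output: YJQ

Answer: YJQ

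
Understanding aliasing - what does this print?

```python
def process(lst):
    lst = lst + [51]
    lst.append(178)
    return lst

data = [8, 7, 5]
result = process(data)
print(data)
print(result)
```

Key concept: rebinding parameter vs mutation.
Step by step:
`data = [8, 7, 5]` → data = [8, 7, 5]
`result = process(data)` → result = [8, 7, 5, 51, 178]
`print(data)` → prints [8, 7, 5]
`print(result)` → prints [8, 7, 5, 51, 178]

Answer:
[8, 7, 5]
[8, 7, 5, 51, 178]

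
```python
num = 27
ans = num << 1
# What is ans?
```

Trace:
`num = 27` → num = 27
`ans = num << 1` → ans = 54
So ans = 54

Answer: 54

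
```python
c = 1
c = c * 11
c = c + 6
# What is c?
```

Trace:
`c = 1` → c = 1
`c = c * 11` → c = 11
`c = c + 6` → c = 17
So c = 17

Answer: 17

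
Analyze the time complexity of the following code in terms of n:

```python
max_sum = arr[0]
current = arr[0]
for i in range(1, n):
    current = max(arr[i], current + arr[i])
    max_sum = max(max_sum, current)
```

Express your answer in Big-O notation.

This is Kadane's algorithm for maximum subarray. Time complexity: O(n).

Answer: O(n)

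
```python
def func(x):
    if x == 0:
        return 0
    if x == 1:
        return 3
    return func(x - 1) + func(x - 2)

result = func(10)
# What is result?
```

Build up from base cases: func(0)=0, func(1)=3, func(2)=3, func(3)=6, func(4)=9, func(5)=15, func(6)=24, ..., func(10)=165

Answer: 165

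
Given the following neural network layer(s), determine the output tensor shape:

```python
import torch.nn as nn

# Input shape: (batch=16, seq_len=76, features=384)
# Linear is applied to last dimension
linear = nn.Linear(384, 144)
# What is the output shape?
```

Input: (16, 76, 384) -> Output: (16, 76, 144)

Answer: (16, 76, 144)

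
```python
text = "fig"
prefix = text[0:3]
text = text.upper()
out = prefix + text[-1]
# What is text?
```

Trace:
`text = "fig"` → text = 'fig'
`prefix = text[0:3]` → prefix = 'fig'
`text = text.upper()` → text = 'FIG'
`out = prefix + text[-1]` → out = 'figG'
So text = 'FIG'

Answer: 'FIG'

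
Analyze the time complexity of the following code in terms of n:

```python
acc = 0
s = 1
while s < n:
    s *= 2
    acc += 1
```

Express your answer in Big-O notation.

Each loop level contributes: log n. Multiplying the contributions gives O(log n).

Answer: O(log n)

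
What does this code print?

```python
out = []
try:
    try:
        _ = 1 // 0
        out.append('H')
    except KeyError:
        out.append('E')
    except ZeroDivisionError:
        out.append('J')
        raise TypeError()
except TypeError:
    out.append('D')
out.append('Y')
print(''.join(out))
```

Execution trace: 'J' (except ZeroDivisionError) → 'D' (outer except TypeError) → 'Y' (after the try/except). Output: JDY

Answer: JDY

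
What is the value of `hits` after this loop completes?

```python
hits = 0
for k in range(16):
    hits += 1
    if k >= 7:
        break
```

Loop breaks when k reaches 7, hits is 8
`hits` takes the values: 0 → 1 → 2 → 3 → 4 → 5 → 6 → 7 → 8

Answer: 8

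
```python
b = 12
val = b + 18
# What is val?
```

Trace:
`b = 12` → b = 12
`val = b + 18` → val = 30
So val = 30

Answer: 30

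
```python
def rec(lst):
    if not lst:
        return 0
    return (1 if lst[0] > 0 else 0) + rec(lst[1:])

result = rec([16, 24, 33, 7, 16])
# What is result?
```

Count of positive elements in [16, 24, 33, 7, 16] = 5

Answer: 5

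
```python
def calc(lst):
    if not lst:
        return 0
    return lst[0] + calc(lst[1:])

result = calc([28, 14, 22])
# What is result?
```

28 + 14 + 22 + 0 = 64

Answer: 64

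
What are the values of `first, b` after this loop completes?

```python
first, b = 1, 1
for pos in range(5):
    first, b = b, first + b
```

Fibonacci: after 5 iterations
`first, b` takes the values: (1, 1) → (1, 2) → (2, 3) → (3, 5) → (5, 8) → (8, 13)

Answer: 8, 13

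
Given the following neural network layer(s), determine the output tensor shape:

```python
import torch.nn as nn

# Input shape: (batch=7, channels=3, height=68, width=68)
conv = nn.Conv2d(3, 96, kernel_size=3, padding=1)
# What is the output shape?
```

Input: (7, 3, 68, 68) -> Output: (7, 96, 68, 68)

Answer: (7, 96, 68, 68)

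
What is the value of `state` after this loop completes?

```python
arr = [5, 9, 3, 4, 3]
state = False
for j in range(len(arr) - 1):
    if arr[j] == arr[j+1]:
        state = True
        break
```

Check consecutive duplicates in [5, 9, 3, 4, 3]
`state` takes the values: False

Answer: False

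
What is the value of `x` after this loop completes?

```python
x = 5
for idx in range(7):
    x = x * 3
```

Multiply by 3, 7 times: 5 * 3^7 = 10935
`x` takes the values: 5 → 15 → 45 → 135 → 405 → 1215 → 3645 → 10935

Answer: 10935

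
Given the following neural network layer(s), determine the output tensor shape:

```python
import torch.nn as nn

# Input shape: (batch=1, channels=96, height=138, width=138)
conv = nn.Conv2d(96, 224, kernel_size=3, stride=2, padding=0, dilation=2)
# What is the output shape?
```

Input: (1, 96, 138, 138) -> Output: (1, 224, 67, 67)

Answer: (1, 224, 67, 67)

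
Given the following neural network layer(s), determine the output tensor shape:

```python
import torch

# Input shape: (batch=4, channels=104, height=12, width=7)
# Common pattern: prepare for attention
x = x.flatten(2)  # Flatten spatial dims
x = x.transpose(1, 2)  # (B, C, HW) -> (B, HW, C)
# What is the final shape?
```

Input: (4, 104, 12, 7) -> after flatten(2): (4, 104, 84) -> Output: (4, 84, 104)

Answer: (4, 84, 104)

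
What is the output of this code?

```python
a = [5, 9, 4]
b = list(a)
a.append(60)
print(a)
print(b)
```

Key concept: list() constructor creates copy.
Step by step:
`a = [5, 9, 4]` → a = [5, 9, 4]
`b = list(a)` → b = [5, 9, 4]
`a.append(60)` → a = [5, 9, 4, 60]
`print(a)` → prints [5, 9, 4, 60]
`print(b)` → prints [5, 9, 4]

Answer:
[5, 9, 4, 60]
[5, 9, 4]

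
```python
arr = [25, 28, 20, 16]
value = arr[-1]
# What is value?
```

Trace:
`arr = [25, 28, 20, 16]` → arr = [25, 28, 20, 16]
`value = arr[-1]` → value = 16
So value = 16

Answer: 16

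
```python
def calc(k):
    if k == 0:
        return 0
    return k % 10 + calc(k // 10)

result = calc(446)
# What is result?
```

Sum of digits of 446: 6 + 4 + 4 = 14

Answer: 14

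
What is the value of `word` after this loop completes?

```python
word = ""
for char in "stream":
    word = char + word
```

Reverse 'stream'
`word` takes the values: "" → "s" → "ts" → "rts" → "erts" → "aerts" → "maerts"

Answer: "maerts"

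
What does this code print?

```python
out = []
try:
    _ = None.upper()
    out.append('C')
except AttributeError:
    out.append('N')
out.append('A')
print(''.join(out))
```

Execution trace: 'N' (except AttributeError) → 'A' (after the try/except). Output: NA

Answer: NA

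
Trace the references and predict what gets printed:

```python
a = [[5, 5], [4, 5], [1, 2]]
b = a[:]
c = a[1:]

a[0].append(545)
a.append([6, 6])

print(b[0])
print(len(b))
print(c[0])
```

Key concept: slice with nested mutation.
Step by step:
`a = [[5, 5], [4, 5], [1, 2]]` → a = [[5, 5], [4, 5], [1, 2]]
`b = a[:]` → b = [[5, 5], [4, 5], [1, 2]]
`c = a[1:]` → c = [[4, 5], [1, 2]]
`a[0].append(545)` → a = [[5, 5, 545], [4, 5], [1, 2]]; b = [[5, 5, 545], [4, 5], [1, 2]]
`a.append([6, 6])` → a = [[5, 5, 545], [4, 5], [1, 2], [6, 6]]
`print(b[0])` → prints [5, 5, 545]
`print(len(b))` → prints 3
`print(c[0])` → prints [4, 5]

Answer:
[5, 5, 545]
3
[4, 5]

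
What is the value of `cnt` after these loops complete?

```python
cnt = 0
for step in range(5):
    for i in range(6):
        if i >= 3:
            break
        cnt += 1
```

Inner breaks at 3, outer runs 5 times
`cnt` takes the values: 0 → 1 → 2 → 3 → 4 → 5 → 6 → 7 → 8 → 9 → 10 → 11 → 12 → 13 → 14 → 15

Answer: 15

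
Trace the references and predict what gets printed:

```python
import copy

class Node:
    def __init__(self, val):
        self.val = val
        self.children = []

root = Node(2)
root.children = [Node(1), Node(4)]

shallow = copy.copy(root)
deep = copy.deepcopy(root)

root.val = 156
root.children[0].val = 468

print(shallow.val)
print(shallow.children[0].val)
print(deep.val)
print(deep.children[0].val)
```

Key concept: deep copy with custom objects.
Step by step:
`root = Node(2)` → root = Node(val=2, children=[])
`root.children = [Node(1), Node(4)]` → root = Node(val=2, children=[Node(val=1, children=[]), Node(val=4, children=[])])
`shallow = copy.copy(root)` → shallow = Node(val=2, children=[Node(val=1, children=[]), Node(val=4, children=[])])
`deep = copy.deepcopy(root)` → deep = Node(val=2, children=[Node(val=1, children=[]), Node(val=4, children=[])])
`root.val = 156` → root = Node(val=156, children=[Node(val=1, children=[]), Node(val=4, children=[])])
`root.children[0].val = 468` → root = Node(val=156, children=[Node(val=468, children=[]), Node(val=4, children=[])]); shallow = Node(val=2, children=[Node(val=468, children=[]), Node(val=4, children=[])])
`print(shallow.val)` → prints 2
`print(shallow.children[0].val)` → prints 468
`print(deep.val)` → prints 2
`print(deep.children[0].val)` → prints 1

Answer:
2
468
2
1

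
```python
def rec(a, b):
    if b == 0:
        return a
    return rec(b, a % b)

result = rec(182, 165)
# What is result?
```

rec(182, 165) -> rec(165, 17) -> rec(17, 12) -> rec(12, 5) -> rec(5, 2) -> rec(2, 1) -> rec(1, 0) -> 1

Answer: 1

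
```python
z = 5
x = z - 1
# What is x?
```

Trace:
`z = 5` → z = 5
`x = z - 1` → x = 4
So x = 4

Answer: 4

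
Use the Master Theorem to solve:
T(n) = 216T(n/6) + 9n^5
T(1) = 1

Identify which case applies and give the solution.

a=216, b=6, f(n)=9n^5. log_6(216) = 3. Since c=5 > 3 and the regularity condition holds (216(n/6)^5 = (216/6^5)n^5 with 216/6^5 < 1), Case 3 applies: T(n) = Θ(f(n)) = O(n^5).

Answer: O(n^5) - Case 3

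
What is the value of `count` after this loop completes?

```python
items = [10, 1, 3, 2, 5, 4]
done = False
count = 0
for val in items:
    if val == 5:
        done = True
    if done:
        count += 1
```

Count elements after first 5 in [10, 1, 3, 2, 5, 4]
`count` takes the values: 0 → 1 → 2

Answer: 2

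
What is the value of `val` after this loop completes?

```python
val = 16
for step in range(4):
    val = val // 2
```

Halve 4 times: 16 // 2^4 = 1
`val` takes the values: 16 → 8 → 4 → 2 → 1

Answer: 1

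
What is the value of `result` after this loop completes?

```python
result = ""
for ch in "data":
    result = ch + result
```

Reverse 'data'
`result` takes the values: "" → "d" → "ad" → "tad" → "atad"

Answer: "atad"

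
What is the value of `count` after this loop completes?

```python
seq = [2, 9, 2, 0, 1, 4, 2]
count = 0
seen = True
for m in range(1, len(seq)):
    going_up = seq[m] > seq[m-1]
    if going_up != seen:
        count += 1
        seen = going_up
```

Count direction changes in [2, 9, 2, 0, 1, 4, 2]
`count` takes the values: 0 → 1 → 2 → 3

Answer: 3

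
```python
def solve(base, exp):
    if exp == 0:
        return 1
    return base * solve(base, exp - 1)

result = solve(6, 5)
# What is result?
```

solve(6, 5) = 6 * 6 * 6 * 6 * 6 = 7776

Answer: 7776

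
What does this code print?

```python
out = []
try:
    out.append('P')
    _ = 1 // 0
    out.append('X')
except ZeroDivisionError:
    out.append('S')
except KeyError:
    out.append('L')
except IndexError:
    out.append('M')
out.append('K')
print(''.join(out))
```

Execution trace: 'P' (try body) → 'S' (except ZeroDivisionError) → 'K' (after the try/except). Output: PSK

Answer: PSK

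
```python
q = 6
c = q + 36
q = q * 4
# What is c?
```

Trace:
`q = 6` → q = 6
`c = q + 36` → c = 42
`q = q * 4` → q = 24
So c = 42

Answer: 42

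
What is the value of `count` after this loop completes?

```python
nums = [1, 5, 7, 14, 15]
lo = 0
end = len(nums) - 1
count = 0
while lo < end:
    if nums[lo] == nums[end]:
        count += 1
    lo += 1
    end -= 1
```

Count matching pairs from ends
`count` takes the values: 0

Answer: 0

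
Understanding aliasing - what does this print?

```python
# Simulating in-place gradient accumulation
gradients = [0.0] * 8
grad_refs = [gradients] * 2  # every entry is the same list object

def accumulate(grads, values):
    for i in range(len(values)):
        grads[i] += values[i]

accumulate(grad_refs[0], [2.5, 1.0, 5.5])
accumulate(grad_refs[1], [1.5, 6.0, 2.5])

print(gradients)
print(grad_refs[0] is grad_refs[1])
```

Key concept: gradient accumulation aliasing.
Step by step:
`gradients = [0.0] * 8` → gradients = [0.0, 0.0, 0.0, 0.0, 0.0, 0.0, 0.0, 0.0]
`grad_refs = [gradients] * 2` → grad_refs = [[0.0, 0.0, 0.0, 0.0, 0.0, 0.0, 0.0, 0.0], [0.0, 0.0, 0.0, 0.0, 0.0, 0.0, 0.0, 0.0]]
`accumulate(grad_refs[0], [2.5, 1.0, 5.5])` → gradients = [2.5, 1.0, 5.5, 0.0, 0.0, 0.0, 0.0, 0.0]; grad_refs = [[2.5, 1.0, 5.5, 0.0, 0.0, 0.0, 0.0, 0.0], [2.5, 1.0, 5.5, 0.0, 0.0, 0.0, 0.0, 0.0]]
`accumulate(grad_refs[1], [1.5, 6.0, 2.5])` → gradients = [4.0, 7.0, 8.0, 0.0, 0.0, 0.0, 0.0, 0.0]; grad_refs = [[4.0, 7.0, 8.0, 0.0, 0.0, 0.0, 0.0, 0.0], [4.0, 7.0, 8.0, 0.0, 0.0, 0.0, 0.0, 0.0]]
`print(gradients)` → prints [4.0, 7.0, 8.0, 0.0, 0.0, 0.0, 0.0, 0.0]
`print(grad_refs[0] is grad_refs[1])` → prints True

Answer:
[4.0, 7.0, 8.0, 0.0, 0.0, 0.0, 0.0, 0.0]
True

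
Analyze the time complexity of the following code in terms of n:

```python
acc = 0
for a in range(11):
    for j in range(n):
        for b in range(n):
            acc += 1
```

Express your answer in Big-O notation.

Each loop level contributes: 1 × n × n. Multiplying the contributions gives O(n^2).

Answer: O(n^2)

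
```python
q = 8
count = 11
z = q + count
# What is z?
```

Trace:
`q = 8` → q = 8
`count = 11` → count = 11
`z = q + count` → z = 19
So z = 19

Answer: 19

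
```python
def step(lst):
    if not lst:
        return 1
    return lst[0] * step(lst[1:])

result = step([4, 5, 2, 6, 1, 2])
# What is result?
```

Product over [4, 5, 2, 6, 1, 2] = 4 * 5 * 2 * 6 * 1 * 2 = 480

Answer: 480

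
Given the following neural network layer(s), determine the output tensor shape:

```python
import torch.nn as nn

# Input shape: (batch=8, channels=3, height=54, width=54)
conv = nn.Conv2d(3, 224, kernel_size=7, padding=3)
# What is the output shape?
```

Input: (8, 3, 54, 54) -> Output: (8, 224, 54, 54)

Answer: (8, 224, 54, 54)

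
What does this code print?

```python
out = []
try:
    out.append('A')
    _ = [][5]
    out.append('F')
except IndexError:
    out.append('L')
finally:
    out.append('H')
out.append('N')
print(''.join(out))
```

Execution trace: 'A' (try body) → 'L' (except IndexError) → 'H' (finally) → 'N' (after the try/except). Output: ALHN

Answer: ALHN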